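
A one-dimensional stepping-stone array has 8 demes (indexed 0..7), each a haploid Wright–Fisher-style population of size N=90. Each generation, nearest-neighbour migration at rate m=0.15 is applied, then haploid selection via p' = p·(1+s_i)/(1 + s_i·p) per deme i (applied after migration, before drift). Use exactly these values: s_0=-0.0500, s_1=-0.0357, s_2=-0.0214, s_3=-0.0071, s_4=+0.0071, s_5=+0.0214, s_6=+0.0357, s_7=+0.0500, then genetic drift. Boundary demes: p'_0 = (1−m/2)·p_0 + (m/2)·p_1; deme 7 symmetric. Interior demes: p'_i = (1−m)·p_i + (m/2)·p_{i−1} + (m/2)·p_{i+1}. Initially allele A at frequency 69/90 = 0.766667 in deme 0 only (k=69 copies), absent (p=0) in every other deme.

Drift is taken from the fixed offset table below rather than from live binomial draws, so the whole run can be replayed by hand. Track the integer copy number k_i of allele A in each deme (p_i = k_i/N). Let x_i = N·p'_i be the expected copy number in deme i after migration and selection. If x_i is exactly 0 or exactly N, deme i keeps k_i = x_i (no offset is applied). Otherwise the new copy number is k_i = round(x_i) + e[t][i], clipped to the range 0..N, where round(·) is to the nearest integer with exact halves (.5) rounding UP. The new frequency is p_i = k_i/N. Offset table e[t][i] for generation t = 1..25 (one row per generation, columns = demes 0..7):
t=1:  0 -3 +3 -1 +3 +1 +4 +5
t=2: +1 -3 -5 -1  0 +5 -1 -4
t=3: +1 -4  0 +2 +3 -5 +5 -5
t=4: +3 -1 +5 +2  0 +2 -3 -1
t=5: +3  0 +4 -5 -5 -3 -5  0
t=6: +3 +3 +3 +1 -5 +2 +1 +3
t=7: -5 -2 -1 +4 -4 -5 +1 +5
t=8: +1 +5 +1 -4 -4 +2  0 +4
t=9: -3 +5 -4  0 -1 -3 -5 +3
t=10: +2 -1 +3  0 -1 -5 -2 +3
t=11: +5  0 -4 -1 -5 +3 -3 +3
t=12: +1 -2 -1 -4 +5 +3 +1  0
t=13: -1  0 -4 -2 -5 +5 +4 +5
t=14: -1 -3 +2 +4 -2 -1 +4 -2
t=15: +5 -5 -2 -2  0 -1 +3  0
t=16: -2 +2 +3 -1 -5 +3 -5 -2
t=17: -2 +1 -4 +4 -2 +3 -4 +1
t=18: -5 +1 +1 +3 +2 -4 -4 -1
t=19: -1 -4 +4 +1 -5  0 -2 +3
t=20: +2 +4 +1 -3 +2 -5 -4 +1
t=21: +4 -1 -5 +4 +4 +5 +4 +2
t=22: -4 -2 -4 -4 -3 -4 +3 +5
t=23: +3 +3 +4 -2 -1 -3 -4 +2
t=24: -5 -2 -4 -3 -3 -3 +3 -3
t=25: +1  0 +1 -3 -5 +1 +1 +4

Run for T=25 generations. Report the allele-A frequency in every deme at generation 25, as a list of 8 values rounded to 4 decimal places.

t=0: k=[69 0 0 0 0 0 0 0]
t=1: x=[62.8628 5.0005 0.0000 0.0000 0.0000 0.0000 0.0000 0.0000] k=[63 2 0 0 0 0 0 0]
t=2: x=[57.3657 6.2115 0.1468 0.0000 0.0000 0.0000 0.0000 0.0000] k=[58 3 0 0 0 0 0 0]
t=3: x=[52.7604 6.6719 0.2202 0.0000 0.0000 0.0000 0.0000 0.0000] k=[54 3 0 0 0 0 0 0]
t=4: x=[49.0330 6.3811 0.2202 0.0000 0.0000 0.0000 0.0000 0.0000] k=[52 5 5 0 0 0 0 0]
t=5: x=[47.3258 8.2486 4.5310 0.3723 0.0000 0.0000 0.0000 0.0000] k=[50 8 9 0 0 0 0 0]
t=6: x=[45.6969 10.8727 8.0893 0.6702 0.0000 0.0000 0.0000 0.0000] k=[49 14 11 2 0 0 0 0]
t=7: x=[45.2213 15.9181 10.3502 2.5076 0.1511 0.0000 0.0000 0.0000] k=[40 14 9 7 0 0 0 0]
t=8: x=[36.9281 15.1123 9.0474 6.5814 0.5287 0.0000 0.0000 0.0000] k=[38 20 10 3 0 0 0 0]
t=9: x=[35.5412 20.0282 10.0306 3.2774 0.2266 0.0000 0.0000 0.0000] k=[33 25 6 3 0 0 0 0]
t=10: x=[31.3442 23.5377 7.0580 2.9794 0.2266 0.0000 0.0000 0.0000] k=[33 23 10 3 0 0 0 0]
t=11: x=[31.1964 22.1621 10.2518 3.2774 0.2266 0.0000 0.0000 0.0000] k=[36 22 6 2 0 0 0 0]
t=12: x=[33.8599 21.2542 6.7634 2.1351 0.1511 0.0000 0.0000 0.0000] k=[35 19 6 0 5 0 0 0]
t=13: x=[32.7245 18.6811 6.3953 0.8192 4.2787 0.3830 0.0000 0.0000] k=[32 19 2 0 0 5 0 0]
t=14: x=[29.9907 18.1672 3.0604 0.1489 0.3777 4.3366 0.3883 0.0000] k=[29 15 5 4 0 3 4 0]
t=15: x=[26.9713 14.8439 5.5611 3.7493 0.5287 2.9090 3.7490 0.3149] k=[32 10 4 2 1 2 7 0]
t=16: x=[29.3270 10.8484 4.2123 2.0606 1.1581 2.3479 6.3025 0.5511] k=[27 13 7 1 0 5 1 0]
t=17: x=[25.0131 13.1856 6.8616 1.3654 0.4532 4.4130 1.2681 0.0787] k=[23 14 3 5 0 7 0 1]
t=18: x=[21.4751 13.4293 3.8936 4.4448 0.9063 6.0687 0.6213 0.9708] k=[16 14 5 7 3 2 0 0]
t=19: x=[15.1913 13.0638 5.7083 6.5069 3.2471 1.9653 0.1553 0.0000] k=[14 9 10 8 0 2 0 0]
t=20: x=[13.0425 9.1469 9.5881 7.5009 0.7553 1.7357 0.1553 0.0000] k=[15 13 11 5 3 0 0 0]
t=21: x=[14.2249 12.6009 10.4977 5.2646 2.9451 0.2298 0.0000 0.0000] k=[18 12 5 9 7 5 0 0]
t=22: x=[16.8367 11.5539 5.7083 8.4950 7.0458 4.8717 0.3883 0.0000] k=[13 10 2 4 4 1 3 0]
t=23: x=[12.2230 9.3170 2.6929 3.8238 3.8007 1.4040 2.7159 0.2362] k=[15 12 7 2 3 0 0 2]
t=24: x=[14.1524 11.4809 6.8616 2.4331 2.7186 0.2298 0.1553 1.9405] k=[9 9 3 0 0 0 3 0]
t=25: x=[8.5930 8.2728 3.1584 0.2234 0.0000 0.2298 2.6384 0.2362] k=[10 8 4 0 0 1 4 4]

[0.1111, 0.0889, 0.0444, 0.0000, 0.0000, 0.0111, 0.0444, 0.0444]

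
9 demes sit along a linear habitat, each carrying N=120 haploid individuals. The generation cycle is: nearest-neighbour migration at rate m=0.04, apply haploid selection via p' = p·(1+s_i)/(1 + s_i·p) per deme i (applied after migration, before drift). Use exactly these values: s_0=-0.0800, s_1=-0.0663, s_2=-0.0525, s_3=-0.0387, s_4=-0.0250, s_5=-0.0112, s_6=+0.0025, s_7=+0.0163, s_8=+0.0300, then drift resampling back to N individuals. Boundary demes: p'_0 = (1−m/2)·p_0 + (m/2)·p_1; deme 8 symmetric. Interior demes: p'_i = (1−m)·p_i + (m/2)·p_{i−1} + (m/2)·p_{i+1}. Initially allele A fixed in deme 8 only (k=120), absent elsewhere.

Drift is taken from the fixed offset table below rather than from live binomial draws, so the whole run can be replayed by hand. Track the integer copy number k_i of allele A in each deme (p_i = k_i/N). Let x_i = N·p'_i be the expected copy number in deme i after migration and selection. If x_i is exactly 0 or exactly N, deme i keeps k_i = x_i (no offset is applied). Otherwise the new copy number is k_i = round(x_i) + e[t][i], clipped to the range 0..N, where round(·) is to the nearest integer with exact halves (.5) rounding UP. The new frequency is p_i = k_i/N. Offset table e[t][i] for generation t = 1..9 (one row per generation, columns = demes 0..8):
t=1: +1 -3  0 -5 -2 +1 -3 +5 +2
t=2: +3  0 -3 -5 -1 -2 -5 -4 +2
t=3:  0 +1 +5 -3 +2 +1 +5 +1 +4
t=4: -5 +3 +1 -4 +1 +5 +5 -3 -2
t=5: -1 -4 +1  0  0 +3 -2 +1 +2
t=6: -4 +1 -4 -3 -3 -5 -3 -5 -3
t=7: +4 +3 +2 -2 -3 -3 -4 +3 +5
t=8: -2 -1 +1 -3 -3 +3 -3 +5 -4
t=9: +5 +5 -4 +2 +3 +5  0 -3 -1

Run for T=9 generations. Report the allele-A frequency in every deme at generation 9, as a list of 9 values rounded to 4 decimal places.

[0.0000, 0.0000, 0.0000, 0.0000, 0.0250, 0.0667, 0.0000, 0.1500, 0.8833]

t=0: k=[0 0 0 0 0 0 0 0 120]
t=1: x=[0.0000 0.0000 0.0000 0.0000 0.0000 0.0000 0.0000 2.4383 117.6685] k=[0 0 0 0 0 0 0 7 120]
t=2: x=[0.0000 0.0000 0.0000 0.0000 0.0000 0.0000 0.1403 9.2572 117.8046] k=[0 0 0 0 0 0 0 5 120]
t=3: x=[0.0000 0.0000 0.0000 0.0000 0.0000 0.0000 0.1002 7.3102 117.7657] k=[0 0 0 0 0 0 5 8 120]
t=4: x=[0.0000 0.0000 0.0000 0.0000 0.0000 0.0989 4.9719 10.3316 117.8241] k=[0 0 0 0 0 5 10 7 116]
t=5: x=[0.0000 0.0000 0.0000 0.0000 0.0975 4.9463 9.8626 9.3788 113.9910] k=[0 0 0 0 0 8 8 10 116]
t=6: x=[0.0000 0.0000 0.0000 0.0000 0.1560 7.7579 8.0588 12.2568 114.0494] k=[0 0 0 0 0 3 5 7 111]
t=7: x=[0.0000 0.0000 0.0000 0.0000 0.0585 2.9474 5.0120 9.1761 109.2137] k=[0 0 0 0 0 0 1 12 114]
t=8: x=[0.0000 0.0000 0.0000 0.0000 0.0000 0.0198 1.2030 14.0189 112.1789] k=[0 0 0 0 0 3 0 19 108]
t=9: x=[0.0000 0.0000 0.0000 0.0000 0.0585 2.8485 0.4411 20.6752 106.5765] k=[0 0 0 0 3 8 0 18 106]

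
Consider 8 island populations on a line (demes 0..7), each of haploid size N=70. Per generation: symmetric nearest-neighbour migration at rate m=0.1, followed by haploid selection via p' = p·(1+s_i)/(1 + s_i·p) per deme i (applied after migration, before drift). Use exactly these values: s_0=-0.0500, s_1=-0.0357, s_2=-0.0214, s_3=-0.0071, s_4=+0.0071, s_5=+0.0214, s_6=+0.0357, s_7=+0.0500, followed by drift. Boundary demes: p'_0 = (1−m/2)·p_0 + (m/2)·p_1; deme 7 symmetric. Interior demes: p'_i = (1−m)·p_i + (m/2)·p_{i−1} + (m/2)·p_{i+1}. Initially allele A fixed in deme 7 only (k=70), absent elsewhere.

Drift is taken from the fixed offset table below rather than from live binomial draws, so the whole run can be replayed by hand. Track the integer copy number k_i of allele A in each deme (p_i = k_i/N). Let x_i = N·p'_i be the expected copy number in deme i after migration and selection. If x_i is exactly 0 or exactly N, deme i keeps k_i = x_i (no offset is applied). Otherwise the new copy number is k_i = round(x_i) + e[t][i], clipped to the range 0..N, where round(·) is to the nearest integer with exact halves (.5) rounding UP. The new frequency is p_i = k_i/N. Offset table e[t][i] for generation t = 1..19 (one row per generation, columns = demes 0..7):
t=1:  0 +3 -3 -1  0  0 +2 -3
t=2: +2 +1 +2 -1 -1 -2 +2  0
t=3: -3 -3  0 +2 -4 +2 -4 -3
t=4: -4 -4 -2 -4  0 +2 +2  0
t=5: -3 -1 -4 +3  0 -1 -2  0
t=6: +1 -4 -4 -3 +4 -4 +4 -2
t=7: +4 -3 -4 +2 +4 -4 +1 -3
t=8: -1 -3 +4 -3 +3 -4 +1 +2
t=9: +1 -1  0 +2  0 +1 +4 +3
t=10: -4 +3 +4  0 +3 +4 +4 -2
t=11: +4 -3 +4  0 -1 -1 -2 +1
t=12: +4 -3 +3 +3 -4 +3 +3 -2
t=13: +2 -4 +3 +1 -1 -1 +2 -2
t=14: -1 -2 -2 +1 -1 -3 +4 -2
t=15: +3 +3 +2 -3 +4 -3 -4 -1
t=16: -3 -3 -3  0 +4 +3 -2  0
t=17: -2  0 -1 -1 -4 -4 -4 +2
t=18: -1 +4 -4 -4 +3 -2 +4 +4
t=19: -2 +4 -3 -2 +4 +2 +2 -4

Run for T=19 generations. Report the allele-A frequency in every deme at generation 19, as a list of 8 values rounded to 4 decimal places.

t=0: k=[0 0 0 0 0 0 0 70]
t=1: x=[0.0000 0.0000 0.0000 0.0000 0.0000 0.0000 3.6185 66.6587] k=[0 0 0 0 0 0 6 64]
t=2: x=[0.0000 0.0000 0.0000 0.0000 0.0000 0.3064 8.8681 61.4722] k=[0 0 0 0 0 0 11 61]
t=3: x=[0.0000 0.0000 0.0000 0.0000 0.0000 0.5617 13.3243 58.9613] k=[0 0 0 0 0 3 9 56]
t=4: x=[0.0000 0.0000 0.0000 0.0000 0.1511 3.2143 11.3804 54.2534] k=[0 0 0 0 0 5 13 54]
t=5: x=[0.0000 0.0000 0.0000 0.0000 0.2518 5.2519 15.0605 52.5958] k=[0 0 0 0 0 4 13 53]
t=6: x=[0.0000 0.0000 0.0000 0.0000 0.2014 4.3353 14.9584 51.6678] k=[0 0 0 0 4 0 19 50]
t=7: x=[0.0000 0.0000 0.0000 0.1986 3.6242 1.1742 20.0988 49.1708] k=[0 0 0 2 8 0 21 46]
t=8: x=[0.0000 0.0000 0.0979 2.1849 7.3464 1.4804 21.7220 45.5321] k=[0 0 4 0 10 0 23 48]
t=9: x=[0.0000 0.1929 3.5268 0.6951 9.0556 1.6845 23.6461 47.5013] k=[0 0 4 3 9 3 28 51]
t=10: x=[0.0000 0.1929 3.6740 3.3273 8.4524 4.6409 28.4906 50.5428] k=[0 3 8 3 11 9 32 49]
t=11: x=[0.1425 2.9941 7.3564 3.6254 10.5633 10.4366 32.3093 48.8765] k=[4 0 11 4 10 9 30 50]
t=12: x=[3.6198 0.7235 9.9145 4.6192 9.7090 10.2844 30.5525 49.7101] k=[8 0 13 8 6 13 34 48]
t=13: x=[7.2594 1.0131 11.8850 8.0988 6.4915 13.9348 34.2633 48.0419] k=[9 0 15 9 5 13 36 46]
t=14: x=[8.1724 1.1579 13.7099 9.0437 5.6366 13.9855 35.9636 46.2712] k=[7 0 12 10 5 11 40 44]
t=15: x=[6.3477 0.9165 11.0965 9.7898 5.5863 12.3641 39.3556 44.5948] k=[9 4 13 7 10 9 35 44]
t=16: x=[8.3648 4.5431 12.0329 7.4027 9.8598 10.5381 34.7637 44.3480] k=[5 2 9 7 14 14 33 44]
t=17: x=[4.6235 2.4138 8.3890 7.4027 13.7279 15.2005 33.2116 44.2492] k=[3 2 7 6 10 11 29 46]
t=18: x=[2.8084 2.2205 6.5701 6.2096 9.9100 12.0599 29.5473 45.9264] k=[2 6 3 2 13 10 34 50]
t=19: x=[2.0933 5.4640 3.0365 2.5822 12.3719 11.5528 34.2132 49.9062] k=[0 9 0 1 16 14 36 46]

[0.0000, 0.1286, 0.0000, 0.0143, 0.2286, 0.2000, 0.5143, 0.6571]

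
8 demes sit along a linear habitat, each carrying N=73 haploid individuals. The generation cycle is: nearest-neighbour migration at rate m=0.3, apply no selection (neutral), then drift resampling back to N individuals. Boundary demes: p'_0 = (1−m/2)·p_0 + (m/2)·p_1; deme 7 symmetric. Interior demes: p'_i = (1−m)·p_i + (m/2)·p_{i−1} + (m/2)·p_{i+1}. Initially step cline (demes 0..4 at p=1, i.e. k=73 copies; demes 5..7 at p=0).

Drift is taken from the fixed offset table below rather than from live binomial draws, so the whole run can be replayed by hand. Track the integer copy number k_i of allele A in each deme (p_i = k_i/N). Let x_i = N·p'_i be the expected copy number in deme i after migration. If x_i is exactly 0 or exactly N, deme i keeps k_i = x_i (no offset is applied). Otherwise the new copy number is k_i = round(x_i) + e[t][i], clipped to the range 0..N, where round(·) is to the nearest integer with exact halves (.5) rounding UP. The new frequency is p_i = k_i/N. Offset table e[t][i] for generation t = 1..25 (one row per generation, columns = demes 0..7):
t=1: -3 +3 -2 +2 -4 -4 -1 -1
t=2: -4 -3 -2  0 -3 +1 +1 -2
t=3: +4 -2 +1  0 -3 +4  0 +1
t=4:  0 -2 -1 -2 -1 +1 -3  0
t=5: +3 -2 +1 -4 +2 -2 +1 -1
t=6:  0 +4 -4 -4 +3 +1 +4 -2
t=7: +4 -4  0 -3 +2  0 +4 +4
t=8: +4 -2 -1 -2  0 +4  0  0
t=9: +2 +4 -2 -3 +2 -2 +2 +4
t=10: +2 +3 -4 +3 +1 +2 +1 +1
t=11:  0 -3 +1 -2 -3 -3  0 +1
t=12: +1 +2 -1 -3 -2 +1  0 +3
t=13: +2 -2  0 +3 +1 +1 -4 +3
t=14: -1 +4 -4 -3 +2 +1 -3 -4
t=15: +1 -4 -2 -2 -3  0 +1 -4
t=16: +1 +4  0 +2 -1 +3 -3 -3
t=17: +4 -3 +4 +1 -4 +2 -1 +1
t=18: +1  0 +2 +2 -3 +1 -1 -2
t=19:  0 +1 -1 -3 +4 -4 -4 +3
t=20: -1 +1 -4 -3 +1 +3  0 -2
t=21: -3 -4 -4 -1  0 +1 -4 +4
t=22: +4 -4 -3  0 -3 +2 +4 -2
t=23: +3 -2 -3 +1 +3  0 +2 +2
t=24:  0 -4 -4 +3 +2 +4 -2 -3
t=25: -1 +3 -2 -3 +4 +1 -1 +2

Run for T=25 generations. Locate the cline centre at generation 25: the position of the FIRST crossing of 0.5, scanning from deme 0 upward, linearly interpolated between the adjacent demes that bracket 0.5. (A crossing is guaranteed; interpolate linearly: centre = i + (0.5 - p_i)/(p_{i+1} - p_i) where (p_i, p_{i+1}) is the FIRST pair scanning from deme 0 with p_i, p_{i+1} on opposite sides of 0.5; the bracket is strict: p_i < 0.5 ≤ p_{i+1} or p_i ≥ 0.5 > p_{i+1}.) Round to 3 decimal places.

t=0: k=[73 73 73 73 73 0 0 0]
t=1: x=[73.0000 73.0000 73.0000 73.0000 62.0500 10.9500 0.0000 0.0000] k=[73 73 73 73 58 7 0 0]
t=2: x=[73.0000 73.0000 73.0000 70.7500 52.6000 13.6000 1.0500 0.0000] k=[73 73 73 71 50 15 2 0]
t=3: x=[73.0000 73.0000 72.7000 68.1500 47.9000 18.3000 3.6500 0.3000] k=[73 73 73 68 45 22 4 1]
t=4: x=[73.0000 73.0000 72.2500 65.3000 45.0000 22.7500 6.2500 1.4500] k=[73 73 71 63 44 24 3 1]
t=5: x=[73.0000 72.7000 70.1000 61.3500 43.8500 23.8500 5.8500 1.3000] k=[73 71 71 57 46 22 7 0]
t=6: x=[72.7000 71.3000 68.9000 57.4500 44.0500 23.3500 8.2000 1.0500] k=[73 73 65 53 47 24 12 0]
t=7: x=[73.0000 71.8000 64.4000 53.9000 44.4500 25.6500 12.0000 1.8000] k=[73 68 64 51 46 26 16 6]
t=8: x=[72.2500 68.1500 62.6500 52.2000 43.7500 27.5000 16.0000 7.5000] k=[73 66 62 50 44 32 16 8]
t=9: x=[71.9500 66.4500 60.8000 50.9000 43.1000 31.4000 17.2000 9.2000] k=[73 70 59 48 45 29 19 13]
t=10: x=[72.5500 68.8000 59.0000 49.2000 43.0500 29.9000 19.6000 13.9000] k=[73 72 55 52 44 32 21 15]
t=11: x=[72.8500 69.6000 57.1000 51.2500 43.4000 32.1500 21.7500 15.9000] k=[73 67 58 49 40 29 22 17]
t=12: x=[72.1000 66.5500 58.0000 49.0000 39.7000 29.6000 22.3000 17.7500] k=[73 69 57 46 38 31 22 21]
t=13: x=[72.4000 67.8000 57.1500 46.4500 38.1500 30.7000 23.2000 21.1500] k=[73 66 57 49 39 32 19 24]
t=14: x=[71.9500 65.7000 57.1500 48.7000 39.4500 31.1000 21.7000 23.2500] k=[71 70 53 46 41 32 19 19]
t=15: x=[70.8500 67.6000 54.5000 46.3000 40.4000 31.4000 20.9500 19.0000] k=[72 64 53 44 37 31 22 15]
t=16: x=[70.8000 63.5500 53.3000 44.3000 37.1500 30.5500 22.3000 16.0500] k=[72 68 53 46 36 34 19 13]
t=17: x=[71.4000 66.3500 54.2000 45.5500 37.2000 32.0500 20.3500 13.9000] k=[73 63 58 47 33 34 19 15]
t=18: x=[71.5000 63.7500 57.1000 46.5500 35.2500 31.6000 20.6500 15.6000] k=[73 64 59 49 32 33 20 14]
t=19: x=[71.6500 64.6000 58.2500 47.9500 34.7000 30.9000 21.0500 14.9000] k=[72 66 57 45 39 27 17 18]
t=20: x=[71.1000 65.5500 56.5500 45.9000 38.1000 27.3000 18.6500 17.8500] k=[70 67 53 43 39 30 19 16]
t=21: x=[69.5500 65.3500 53.6000 43.9000 38.2500 29.7000 20.2000 16.4500] k=[67 61 50 43 38 31 16 20]
t=22: x=[66.1000 60.2500 50.6000 43.3000 37.7000 29.8000 18.8500 19.4000] k=[70 56 48 43 35 32 23 17]
t=23: x=[67.9000 56.9000 48.4500 42.5500 35.7500 31.1000 23.4500 17.9000] k=[71 55 45 44 39 31 25 20]
t=24: x=[68.6000 55.9000 46.3500 43.4000 38.5500 31.3000 25.1500 20.7500] k=[69 52 42 46 41 35 23 18]
t=25: x=[66.4500 53.0500 44.1000 44.6500 40.8500 34.1000 24.0500 18.7500] k=[65 56 42 42 45 35 23 21]

4.850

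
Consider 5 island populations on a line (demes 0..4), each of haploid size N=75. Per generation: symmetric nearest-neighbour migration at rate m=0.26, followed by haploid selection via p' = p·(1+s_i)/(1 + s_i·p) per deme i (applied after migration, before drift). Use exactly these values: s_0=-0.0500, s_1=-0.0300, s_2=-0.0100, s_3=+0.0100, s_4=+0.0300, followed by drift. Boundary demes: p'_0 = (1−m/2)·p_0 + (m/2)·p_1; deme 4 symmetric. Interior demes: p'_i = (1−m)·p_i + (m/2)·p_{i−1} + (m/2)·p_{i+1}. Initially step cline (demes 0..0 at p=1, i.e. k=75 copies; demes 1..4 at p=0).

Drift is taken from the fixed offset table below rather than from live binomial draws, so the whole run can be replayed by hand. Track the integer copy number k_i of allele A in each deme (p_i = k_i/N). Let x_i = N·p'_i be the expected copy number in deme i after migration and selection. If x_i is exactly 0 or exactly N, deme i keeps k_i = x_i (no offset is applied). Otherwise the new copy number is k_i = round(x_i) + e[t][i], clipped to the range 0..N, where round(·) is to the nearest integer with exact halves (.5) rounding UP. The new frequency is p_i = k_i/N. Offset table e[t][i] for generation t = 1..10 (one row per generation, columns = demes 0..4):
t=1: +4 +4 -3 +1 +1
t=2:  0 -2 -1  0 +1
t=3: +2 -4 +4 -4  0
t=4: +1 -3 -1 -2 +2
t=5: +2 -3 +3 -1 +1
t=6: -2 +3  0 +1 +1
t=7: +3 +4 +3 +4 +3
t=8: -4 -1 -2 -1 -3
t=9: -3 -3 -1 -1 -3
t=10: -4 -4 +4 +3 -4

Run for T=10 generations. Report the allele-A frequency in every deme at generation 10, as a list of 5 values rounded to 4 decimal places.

[0.3067, 0.2133, 0.2133, 0.1067, 0.0000]

t=0: k=[75 0 0 0 0]
t=1: x=[64.8066 9.4945 0.0000 0.0000 0.0000] k=[69 13 0 0 0]
t=2: x=[61.1501 18.1674 1.6735 0.0000 0.0000] k=[61 16 1 0 0]
t=3: x=[54.3923 19.4579 2.7929 0.1313 0.0000] k=[56 15 7 0 0]
t=4: x=[49.8194 18.8568 7.0654 0.9190 0.0000] k=[51 16 6 0 0]
t=5: x=[45.5376 18.8174 6.4604 0.7877 0.0000] k=[48 16 9 0 0]
t=6: x=[42.9019 18.8174 8.6627 1.1815 0.0000] k=[41 22 9 2 0]
t=7: x=[37.5685 22.2998 9.6948 2.6756 0.2678] k=[41 26 13 7 3]
t=8: x=[38.0891 25.7426 13.7965 7.3255 3.6205] k=[34 25 12 6 1]
t=9: x=[31.8864 23.9804 12.8029 6.1862 1.6984] k=[29 21 12 5 0]
t=10: x=[27.0665 20.4143 12.1573 5.3089 0.6693] k=[23 16 16 8 0]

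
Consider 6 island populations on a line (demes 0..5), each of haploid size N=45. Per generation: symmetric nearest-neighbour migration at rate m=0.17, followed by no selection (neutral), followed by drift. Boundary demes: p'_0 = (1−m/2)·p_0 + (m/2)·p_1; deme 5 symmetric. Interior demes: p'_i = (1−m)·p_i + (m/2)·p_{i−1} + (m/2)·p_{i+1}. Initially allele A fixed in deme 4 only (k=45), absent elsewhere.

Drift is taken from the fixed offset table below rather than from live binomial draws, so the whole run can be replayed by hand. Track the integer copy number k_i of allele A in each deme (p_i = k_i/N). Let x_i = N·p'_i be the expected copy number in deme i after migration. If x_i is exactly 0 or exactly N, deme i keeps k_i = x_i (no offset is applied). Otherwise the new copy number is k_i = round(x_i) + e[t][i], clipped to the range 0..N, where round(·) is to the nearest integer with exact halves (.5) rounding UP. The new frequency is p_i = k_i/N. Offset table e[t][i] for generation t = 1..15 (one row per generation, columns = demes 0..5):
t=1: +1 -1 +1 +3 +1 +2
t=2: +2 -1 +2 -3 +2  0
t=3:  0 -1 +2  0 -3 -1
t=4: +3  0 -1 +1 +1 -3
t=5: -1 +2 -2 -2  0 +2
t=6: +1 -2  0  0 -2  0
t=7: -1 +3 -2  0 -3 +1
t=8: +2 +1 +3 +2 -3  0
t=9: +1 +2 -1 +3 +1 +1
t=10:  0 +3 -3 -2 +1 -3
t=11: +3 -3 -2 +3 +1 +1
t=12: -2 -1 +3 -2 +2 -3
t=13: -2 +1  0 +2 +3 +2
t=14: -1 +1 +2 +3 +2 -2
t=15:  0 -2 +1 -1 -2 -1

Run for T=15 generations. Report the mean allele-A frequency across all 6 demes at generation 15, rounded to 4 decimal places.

0.2074

t=0: k=[0 0 0 0 45 0]
t=1: x=[0.0000 0.0000 0.0000 3.8250 37.3500 3.8250] k=[0 0 0 7 38 6]
t=2: x=[0.0000 0.0000 0.5950 9.0400 32.6450 8.7200] k=[0 0 3 6 35 9]
t=3: x=[0.0000 0.2550 3.0000 8.2100 30.3250 11.2100] k=[0 0 5 8 27 10]
t=4: x=[0.0000 0.4250 4.8300 9.3600 23.9400 11.4450] k=[0 0 4 10 25 8]
t=5: x=[0.0000 0.3400 4.1700 10.7650 22.2800 9.4450] k=[0 2 2 9 22 11]
t=6: x=[0.1700 1.8300 2.5950 9.5100 19.9600 11.9350] k=[1 0 3 10 18 12]
t=7: x=[0.9150 0.3400 3.3400 10.0850 16.8100 12.5100] k=[0 3 1 10 14 14]
t=8: x=[0.2550 2.5750 1.9350 9.5750 13.6600 14.0000] k=[2 4 5 12 11 14]
t=9: x=[2.1700 3.9150 5.5100 11.3200 11.3400 13.7450] k=[3 6 5 14 12 15]
t=10: x=[3.2550 5.6600 5.8500 13.0650 12.4250 14.7450] k=[3 9 3 11 13 12]
t=11: x=[3.5100 7.9800 4.1900 10.4900 12.7450 12.0850] k=[7 5 2 13 14 13]
t=12: x=[6.8300 4.9150 3.1900 12.1500 13.8300 13.0850] k=[5 4 6 10 16 10]
t=13: x=[4.9150 4.2550 6.1700 10.1700 14.9800 10.5100] k=[3 5 6 12 18 13]
t=14: x=[3.1700 4.9150 6.4250 12.0000 17.0650 13.4250] k=[2 6 8 15 19 11]
t=15: x=[2.3400 5.8300 8.4250 14.7450 17.9800 11.6800] k=[2 4 9 14 16 11]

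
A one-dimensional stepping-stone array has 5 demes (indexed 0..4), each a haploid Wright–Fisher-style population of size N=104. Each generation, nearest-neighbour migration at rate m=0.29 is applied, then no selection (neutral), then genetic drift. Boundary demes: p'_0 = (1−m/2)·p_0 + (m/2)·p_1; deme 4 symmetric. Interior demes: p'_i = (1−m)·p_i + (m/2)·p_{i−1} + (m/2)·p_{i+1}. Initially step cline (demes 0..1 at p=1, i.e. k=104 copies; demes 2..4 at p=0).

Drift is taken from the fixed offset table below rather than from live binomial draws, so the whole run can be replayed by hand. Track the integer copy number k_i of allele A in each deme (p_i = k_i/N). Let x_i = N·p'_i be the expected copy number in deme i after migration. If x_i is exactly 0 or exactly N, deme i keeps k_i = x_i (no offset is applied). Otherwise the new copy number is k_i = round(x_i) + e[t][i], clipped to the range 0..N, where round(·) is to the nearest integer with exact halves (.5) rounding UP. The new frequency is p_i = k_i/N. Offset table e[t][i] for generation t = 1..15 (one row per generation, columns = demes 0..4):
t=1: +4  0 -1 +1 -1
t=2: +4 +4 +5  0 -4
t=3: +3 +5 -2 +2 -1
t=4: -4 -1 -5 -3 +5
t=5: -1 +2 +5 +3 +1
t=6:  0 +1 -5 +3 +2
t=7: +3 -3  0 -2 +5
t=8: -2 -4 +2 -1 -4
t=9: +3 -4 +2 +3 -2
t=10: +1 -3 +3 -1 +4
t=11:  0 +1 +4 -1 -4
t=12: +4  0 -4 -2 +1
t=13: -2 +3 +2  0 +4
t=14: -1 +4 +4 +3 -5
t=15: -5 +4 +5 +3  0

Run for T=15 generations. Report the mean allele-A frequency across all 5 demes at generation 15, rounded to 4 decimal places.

t=0: k=[104 104 0 0 0]
t=1: x=[104.0000 88.9200 15.0800 0.0000 0.0000] k=[104 89 14 0 0]
t=2: x=[101.8250 80.3000 22.8450 2.0300 0.0000] k=[104 84 28 2 0]
t=3: x=[101.1000 78.7800 32.3500 5.4800 0.2900] k=[104 84 30 7 0]
t=4: x=[101.1000 79.0700 34.4950 9.3200 1.0150] k=[97 78 29 6 6]
t=5: x=[94.2450 73.6500 32.7700 9.3350 6.0000] k=[93 76 38 12 7]
t=6: x=[90.5350 72.9550 39.7400 15.0450 7.7250] k=[91 74 35 18 10]
t=7: x=[88.5350 70.8100 38.1900 19.3050 11.1600] k=[92 68 38 17 16]
t=8: x=[88.5200 67.1300 39.3050 19.9000 16.1450] k=[87 63 41 19 12]
t=9: x=[83.5200 63.2900 41.0000 21.1750 13.0150] k=[87 59 43 24 11]
t=10: x=[82.9400 60.7400 42.5650 24.8700 12.8850] k=[84 58 46 24 17]
t=11: x=[80.2300 60.0300 44.5500 26.1750 18.0150] k=[80 61 49 25 14]
t=12: x=[77.2450 62.0150 47.2600 26.8850 15.5950] k=[81 62 43 25 17]
t=13: x=[78.2450 62.0000 43.1450 26.4500 18.1600] k=[76 65 45 26 22]
t=14: x=[74.4050 63.6950 45.1450 28.1750 22.5800] k=[73 68 49 31 18]
t=15: x=[72.2750 65.9700 49.1450 31.7250 19.8850] k=[67 70 54 35 20]

0.4731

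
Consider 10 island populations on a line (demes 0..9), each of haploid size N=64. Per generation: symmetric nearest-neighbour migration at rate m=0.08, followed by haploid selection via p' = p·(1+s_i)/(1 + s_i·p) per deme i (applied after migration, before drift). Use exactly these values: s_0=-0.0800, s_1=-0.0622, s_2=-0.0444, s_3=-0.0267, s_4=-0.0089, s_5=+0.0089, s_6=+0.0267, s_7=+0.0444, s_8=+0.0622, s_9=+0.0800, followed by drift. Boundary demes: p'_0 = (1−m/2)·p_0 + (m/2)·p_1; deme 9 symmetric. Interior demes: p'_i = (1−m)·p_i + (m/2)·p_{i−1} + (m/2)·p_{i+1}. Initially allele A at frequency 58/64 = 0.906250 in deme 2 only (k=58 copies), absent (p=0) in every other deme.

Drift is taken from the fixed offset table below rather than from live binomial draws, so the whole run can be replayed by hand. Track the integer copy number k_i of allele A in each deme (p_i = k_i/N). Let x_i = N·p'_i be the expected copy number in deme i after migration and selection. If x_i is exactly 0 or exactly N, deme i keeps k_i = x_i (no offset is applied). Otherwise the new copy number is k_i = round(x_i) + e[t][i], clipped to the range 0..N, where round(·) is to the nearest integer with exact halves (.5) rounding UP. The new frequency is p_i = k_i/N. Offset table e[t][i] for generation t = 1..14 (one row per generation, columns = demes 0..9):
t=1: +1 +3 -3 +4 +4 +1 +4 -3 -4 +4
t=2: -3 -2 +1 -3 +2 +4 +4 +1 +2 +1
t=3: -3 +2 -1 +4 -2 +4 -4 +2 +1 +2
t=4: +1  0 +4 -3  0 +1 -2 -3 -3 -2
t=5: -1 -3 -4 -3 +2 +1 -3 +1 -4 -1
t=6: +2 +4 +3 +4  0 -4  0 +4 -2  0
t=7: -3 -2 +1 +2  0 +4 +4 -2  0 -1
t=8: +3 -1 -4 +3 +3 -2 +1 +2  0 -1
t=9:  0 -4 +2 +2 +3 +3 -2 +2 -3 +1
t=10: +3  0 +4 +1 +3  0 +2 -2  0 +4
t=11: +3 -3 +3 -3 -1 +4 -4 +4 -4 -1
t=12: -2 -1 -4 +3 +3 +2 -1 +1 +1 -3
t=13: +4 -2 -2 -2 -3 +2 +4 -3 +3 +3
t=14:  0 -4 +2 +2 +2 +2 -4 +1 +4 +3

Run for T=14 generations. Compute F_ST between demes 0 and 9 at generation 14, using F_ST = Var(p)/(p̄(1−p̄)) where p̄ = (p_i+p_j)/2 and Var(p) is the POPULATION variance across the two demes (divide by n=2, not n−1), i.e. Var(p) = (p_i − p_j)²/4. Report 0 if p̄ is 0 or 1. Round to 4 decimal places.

0.0025

t=0: k=[0 0 58 0 0 0 0 0 0 0]
t=1: x=[0.0000 2.1806 52.9510 2.2602 0.0000 0.0000 0.0000 0.0000 0.0000 0.0000] k=[0 5 50 6 0 0 0 0 0 0]
t=2: x=[0.1840 6.2294 45.8554 7.3423 0.2379 0.0000 0.0000 0.0000 0.0000 0.0000] k=[0 4 47 4 2 0 0 0 0 0]
t=3: x=[0.1472 5.2425 42.9231 5.5024 1.9828 0.0807 0.0000 0.0000 0.0000 0.0000] k=[0 7 42 10 0 4 0 0 0 0]
t=4: x=[0.2577 7.6755 38.6279 10.6378 0.5551 3.7109 0.1643 0.0000 0.0000 0.0000] k=[1 8 43 8 1 5 0 0 0 0]
t=5: x=[1.1795 8.6292 39.5172 8.9104 1.4275 4.6783 0.2053 0.0000 0.0000 0.0000] k=[0 6 36 6 3 6 0 0 0 0]
t=6: x=[0.2209 6.5715 32.8745 6.9114 3.2126 5.6857 0.2464 0.0000 0.0000 0.0000] k=[2 11 36 11 3 2 0 0 0 0]
t=7: x=[2.1776 11.0409 33.2753 11.4238 3.2523 1.9769 0.0821 0.0000 0.0000 0.0000] k=[0 9 34 13 3 6 4 0 0 0]
t=8: x=[0.3313 9.1259 31.4334 13.1549 3.4904 5.8469 4.0181 0.1671 0.0000 0.0000] k=[3 8 27 16 6 4 5 2 0 0]
t=9: x=[2.9558 8.0949 25.1038 15.7169 6.2693 4.1543 4.9592 2.1276 0.0850 0.0000] k=[3 4 27 18 9 7 3 4 0 0]
t=10: x=[2.8075 4.5983 25.0246 17.6520 9.2093 6.9749 3.2811 3.9583 0.1699 0.0000] k=[6 5 29 19 12 7 5 2 0 0]
t=11: x=[5.5244 5.6598 26.9292 18.7591 11.9926 7.1763 5.0819 2.1276 0.0850 0.0000] k=[9 3 30 16 11 11 1 6 0 0]
t=12: x=[8.1484 4.0684 27.6447 16.0326 11.1176 10.6786 1.6416 5.7846 0.2549 0.0000] k=[6 3 24 19 14 13 1 7 1 0]
t=13: x=[5.4497 3.7280 22.2957 18.6405 14.0617 12.6497 1.7647 6.7788 1.2732 0.0432] k=[9 2 20 17 11 15 6 4 4 3]
t=14: x=[8.1108 2.8216 18.5559 16.5458 11.3165 14.5795 6.4308 4.2491 4.1902 3.2708] k=[8 0 21 19 13 17 2 5 8 6]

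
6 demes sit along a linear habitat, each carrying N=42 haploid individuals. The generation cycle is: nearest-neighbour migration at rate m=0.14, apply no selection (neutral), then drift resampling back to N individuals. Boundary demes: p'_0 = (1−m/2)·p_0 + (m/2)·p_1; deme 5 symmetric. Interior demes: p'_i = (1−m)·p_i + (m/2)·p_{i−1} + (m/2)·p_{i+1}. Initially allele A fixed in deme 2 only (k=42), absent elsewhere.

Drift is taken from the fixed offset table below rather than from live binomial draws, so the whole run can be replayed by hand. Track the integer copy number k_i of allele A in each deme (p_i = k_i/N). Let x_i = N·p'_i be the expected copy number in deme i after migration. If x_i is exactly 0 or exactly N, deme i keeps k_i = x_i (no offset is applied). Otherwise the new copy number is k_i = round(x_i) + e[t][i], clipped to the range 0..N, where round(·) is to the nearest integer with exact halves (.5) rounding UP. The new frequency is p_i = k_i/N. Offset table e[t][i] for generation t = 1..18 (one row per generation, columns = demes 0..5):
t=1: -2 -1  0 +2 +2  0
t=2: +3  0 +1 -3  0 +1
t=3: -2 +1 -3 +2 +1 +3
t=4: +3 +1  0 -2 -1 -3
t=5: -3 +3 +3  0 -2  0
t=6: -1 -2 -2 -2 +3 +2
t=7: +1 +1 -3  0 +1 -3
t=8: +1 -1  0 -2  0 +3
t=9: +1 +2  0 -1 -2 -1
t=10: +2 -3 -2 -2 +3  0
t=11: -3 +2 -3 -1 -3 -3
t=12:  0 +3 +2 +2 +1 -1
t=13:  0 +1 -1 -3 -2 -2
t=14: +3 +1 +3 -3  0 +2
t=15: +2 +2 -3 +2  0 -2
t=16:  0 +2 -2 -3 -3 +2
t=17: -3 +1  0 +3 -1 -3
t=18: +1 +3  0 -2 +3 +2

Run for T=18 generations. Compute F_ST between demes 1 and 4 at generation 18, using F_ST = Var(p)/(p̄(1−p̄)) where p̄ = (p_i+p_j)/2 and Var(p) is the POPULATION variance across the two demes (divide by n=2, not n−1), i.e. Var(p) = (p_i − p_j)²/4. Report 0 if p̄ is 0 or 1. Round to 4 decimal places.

0.1877

t=0: k=[0 0 42 0 0 0]
t=1: x=[0.0000 2.9400 36.1200 2.9400 0.0000 0.0000] k=[0 2 36 5 0 0]
t=2: x=[0.1400 4.2400 31.4500 6.8200 0.3500 0.0000] k=[3 4 32 4 0 0]
t=3: x=[3.0700 5.8900 28.0800 5.6800 0.2800 0.0000] k=[1 7 25 8 1 0]
t=4: x=[1.4200 7.8400 22.5500 8.7000 1.4200 0.0700] k=[4 9 23 7 0 0]
t=5: x=[4.3500 9.6300 20.9000 7.6300 0.4900 0.0000] k=[1 13 24 8 0 0]
t=6: x=[1.8400 12.9300 22.1100 8.5600 0.5600 0.0000] k=[1 11 20 7 4 0]
t=7: x=[1.7000 10.9300 18.4600 7.7000 3.9300 0.2800] k=[3 12 15 8 5 0]
t=8: x=[3.6300 11.5800 14.3000 8.2800 4.8600 0.3500] k=[5 11 14 6 5 3]
t=9: x=[5.4200 10.7900 13.2300 6.4900 4.9300 3.1400] k=[6 13 13 5 3 2]
t=10: x=[6.4900 12.5100 12.4400 5.4200 3.0700 2.0700] k=[8 10 10 3 6 2]
t=11: x=[8.1400 9.8600 9.5100 3.7000 5.5100 2.2800] k=[5 12 7 3 3 0]
t=12: x=[5.4900 11.1600 7.0700 3.2800 2.7900 0.2100] k=[5 14 9 5 4 0]
t=13: x=[5.6300 13.0200 9.0700 5.2100 3.7900 0.2800] k=[6 14 8 2 2 0]
t=14: x=[6.5600 13.0200 8.0000 2.4200 1.8600 0.1400] k=[10 14 11 0 2 2]
t=15: x=[10.2800 13.5100 10.4400 0.9100 1.8600 2.0000] k=[12 16 7 3 2 0]
t=16: x=[12.2800 15.0900 7.3500 3.2100 1.9300 0.1400] k=[12 17 5 0 0 2]
t=17: x=[12.3500 15.8100 5.4900 0.3500 0.1400 1.8600] k=[9 17 5 3 0 0]
t=18: x=[9.5600 15.6000 5.7000 2.9300 0.2100 0.0000] k=[11 19 6 1 3 0]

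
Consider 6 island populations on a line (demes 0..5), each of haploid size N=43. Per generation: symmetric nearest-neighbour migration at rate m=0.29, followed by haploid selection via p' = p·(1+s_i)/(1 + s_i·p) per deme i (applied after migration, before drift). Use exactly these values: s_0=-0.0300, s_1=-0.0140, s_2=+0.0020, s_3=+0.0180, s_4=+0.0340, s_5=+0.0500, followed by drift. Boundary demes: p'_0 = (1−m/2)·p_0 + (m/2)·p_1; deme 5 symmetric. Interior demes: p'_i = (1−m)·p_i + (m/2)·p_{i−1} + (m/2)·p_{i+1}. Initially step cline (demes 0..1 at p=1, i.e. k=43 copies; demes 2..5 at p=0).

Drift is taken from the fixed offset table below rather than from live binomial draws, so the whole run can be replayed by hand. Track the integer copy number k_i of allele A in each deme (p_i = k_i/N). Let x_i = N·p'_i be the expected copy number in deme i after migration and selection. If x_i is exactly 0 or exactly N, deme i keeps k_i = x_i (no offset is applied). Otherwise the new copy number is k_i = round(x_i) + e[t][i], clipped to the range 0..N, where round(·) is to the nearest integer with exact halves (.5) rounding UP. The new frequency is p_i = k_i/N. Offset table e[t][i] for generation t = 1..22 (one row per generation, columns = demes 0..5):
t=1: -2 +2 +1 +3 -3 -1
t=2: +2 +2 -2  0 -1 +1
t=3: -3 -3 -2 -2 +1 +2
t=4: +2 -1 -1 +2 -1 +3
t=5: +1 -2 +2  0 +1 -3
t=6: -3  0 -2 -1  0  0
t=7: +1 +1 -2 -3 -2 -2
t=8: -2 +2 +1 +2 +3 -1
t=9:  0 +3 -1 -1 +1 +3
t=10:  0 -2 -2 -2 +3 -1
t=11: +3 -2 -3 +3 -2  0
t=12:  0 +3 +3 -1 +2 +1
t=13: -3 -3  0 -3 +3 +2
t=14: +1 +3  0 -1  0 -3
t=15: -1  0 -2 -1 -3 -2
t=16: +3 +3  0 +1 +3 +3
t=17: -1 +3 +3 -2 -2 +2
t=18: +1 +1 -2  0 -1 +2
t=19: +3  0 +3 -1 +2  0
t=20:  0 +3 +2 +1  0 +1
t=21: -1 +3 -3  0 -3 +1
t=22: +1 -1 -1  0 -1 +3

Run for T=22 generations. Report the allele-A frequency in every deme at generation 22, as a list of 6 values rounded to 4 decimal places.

[0.6279, 0.5814, 0.3953, 0.3023, 0.2093, 0.3721]

t=0: k=[43 43 0 0 0 0]
t=1: x=[43.0000 36.6895 6.2457 0.0000 0.0000 0.0000] k=[43 39 7 0 0 0]
t=2: x=[42.4023 34.8473 10.6410 1.0328 0.0000 0.0000] k=[43 37 9 1 0 0]
t=3: x=[42.1037 33.7077 11.9172 2.0495 0.1499 0.0000] k=[39 31 10 0 1 0]
t=4: x=[37.7001 28.9821 11.6119 1.6226 0.7337 0.1522] k=[40 28 11 4 0 3]
t=5: x=[38.1300 27.1341 12.4677 4.5065 1.0487 2.6852] k=[39 25 14 5 2 0]
t=6: x=[36.8104 25.2883 14.3091 5.9610 2.2142 0.3044] k=[34 25 12 5 2 0]
t=7: x=[32.4545 24.2711 12.8880 5.6672 2.2142 0.3044] k=[33 25 11 3 0 0]
t=8: x=[31.5865 23.9806 11.8872 3.7861 0.4496 0.0000] k=[30 26 13 6 3 0]
t=9: x=[29.1354 24.5466 13.8888 6.6800 3.0947 0.4565] k=[29 28 13 6 4 3]
t=10: x=[28.5644 25.8248 14.1790 6.8268 4.2719 3.2902] k=[29 24 12 5 7 2]
t=11: x=[27.9787 22.8341 12.7429 6.4016 6.1593 2.8522] k=[31 21 10 9 4 3]
t=12: x=[29.2669 20.7036 11.4668 8.5415 4.7186 3.2902] k=[29 24 14 8 7 4]
t=13: x=[27.9787 23.1244 14.5993 8.8497 6.9015 4.6329] k=[25 20 15 6 10 7]
t=14: x=[23.9524 19.8493 14.4392 8.0005 9.2250 7.7398] k=[25 23 14 7 9 5]
t=15: x=[24.3892 21.8335 14.3091 8.4252 8.3527 5.8212] k=[23 22 12 7 5 4]
t=16: x=[22.5286 20.5437 12.7429 7.5453 5.2984 4.3314] k=[26 24 13 9 8 7]
t=17: x=[25.3942 22.5438 14.0339 9.5670 8.2200 7.4404] k=[24 26 17 8 6 9]
t=18: x=[23.9675 24.2561 17.0205 9.1428 6.9169 8.9046] k=[25 25 15 9 6 11]
t=19: x=[24.6805 23.3997 15.5999 9.5670 7.3618 10.6614] k=[28 23 19 9 9 11]
t=20: x=[26.9700 22.9942 18.1510 10.5918 9.5358 11.1072] k=[27 26 20 12 10 12]
t=21: x=[26.5467 25.1279 19.7313 13.0315 10.8490 12.1303] k=[26 28 17 13 8 13]
t=22: x=[25.9778 25.9702 18.0359 13.0163 9.6988 12.7074] k=[27 25 17 13 9 16]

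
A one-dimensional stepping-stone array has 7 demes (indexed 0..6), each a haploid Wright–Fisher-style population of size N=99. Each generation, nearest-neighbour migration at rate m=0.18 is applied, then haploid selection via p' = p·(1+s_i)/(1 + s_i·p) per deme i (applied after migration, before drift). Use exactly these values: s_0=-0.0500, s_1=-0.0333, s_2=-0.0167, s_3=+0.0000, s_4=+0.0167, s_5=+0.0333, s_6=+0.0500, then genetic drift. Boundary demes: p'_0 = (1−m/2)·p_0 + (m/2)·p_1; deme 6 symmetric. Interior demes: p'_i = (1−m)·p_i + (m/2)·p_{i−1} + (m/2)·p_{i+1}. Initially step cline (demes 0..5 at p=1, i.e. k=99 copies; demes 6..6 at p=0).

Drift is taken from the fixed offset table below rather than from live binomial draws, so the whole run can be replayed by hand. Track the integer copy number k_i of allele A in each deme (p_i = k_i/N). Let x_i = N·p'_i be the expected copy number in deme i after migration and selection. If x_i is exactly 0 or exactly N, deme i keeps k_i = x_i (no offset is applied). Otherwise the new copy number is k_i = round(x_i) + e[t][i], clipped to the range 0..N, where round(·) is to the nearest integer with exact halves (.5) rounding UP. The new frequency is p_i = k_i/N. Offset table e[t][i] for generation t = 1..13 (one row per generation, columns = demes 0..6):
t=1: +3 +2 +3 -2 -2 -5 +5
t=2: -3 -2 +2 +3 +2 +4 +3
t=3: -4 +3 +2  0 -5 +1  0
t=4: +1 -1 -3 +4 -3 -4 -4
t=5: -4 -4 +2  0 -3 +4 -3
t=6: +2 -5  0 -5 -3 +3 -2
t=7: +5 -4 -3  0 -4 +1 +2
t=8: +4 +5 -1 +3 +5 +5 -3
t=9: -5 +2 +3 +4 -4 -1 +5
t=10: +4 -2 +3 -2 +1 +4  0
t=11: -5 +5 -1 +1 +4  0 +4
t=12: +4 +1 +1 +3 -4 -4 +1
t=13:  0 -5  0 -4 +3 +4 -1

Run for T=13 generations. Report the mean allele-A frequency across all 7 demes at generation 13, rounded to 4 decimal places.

t=0: k=[99 99 99 99 99 99 0]
t=1: x=[99.0000 99.0000 99.0000 99.0000 99.0000 90.3521 9.3136] k=[99 99 99 99 99 85 14]
t=2: x=[99.0000 99.0000 99.0000 99.0000 97.7604 80.3705 21.1913] k=[99 99 99 99 99 84 24]
t=3: x=[99.0000 99.0000 99.0000 99.0000 97.6719 80.4489 30.4183] k=[99 99 99 99 93 81 30]
t=4: x=[99.0000 99.0000 99.0000 98.4600 92.5604 78.0364 35.6959] k=[99 99 99 99 90 74 32]
t=5: x=[99.0000 99.0000 99.0000 98.1900 89.5130 72.3035 36.9022] k=[99 99 99 98 87 76 34]
t=6: x=[99.0000 99.0000 98.9085 97.1000 87.1736 73.8298 38.9263] k=[99 99 99 92 84 77 37]
t=7: x=[99.0000 99.0000 98.3594 91.9100 84.2985 74.6367 41.7734] k=[99 99 95 92 80 76 44]
t=8: x=[99.0000 98.6276 95.0263 91.1900 80.9656 74.0955 48.0855] k=[99 99 94 94 86 79 45]
t=9: x=[99.0000 98.5346 94.3763 93.2800 86.2748 77.1332 49.2672] k=[99 99 97 97 82 76 54]
t=10: x=[99.0000 98.8138 97.1497 95.6500 83.0330 75.1579 57.1629] k=[99 97 99 94 84 79 57]
t=11: x=[98.8105 97.3045 98.3594 93.5500 84.6544 78.0168 60.1376] k=[94 99 97 95 89 78 64]
t=12: x=[94.2221 98.3484 96.9667 94.6400 88.7038 78.2719 66.3366] k=[98 99 98 98 85 74 67]
t=13: x=[98.0426 98.8138 98.0747 96.8300 85.3758 74.9613 68.6661] k=[98 94 98 93 88 79 68]

0.8918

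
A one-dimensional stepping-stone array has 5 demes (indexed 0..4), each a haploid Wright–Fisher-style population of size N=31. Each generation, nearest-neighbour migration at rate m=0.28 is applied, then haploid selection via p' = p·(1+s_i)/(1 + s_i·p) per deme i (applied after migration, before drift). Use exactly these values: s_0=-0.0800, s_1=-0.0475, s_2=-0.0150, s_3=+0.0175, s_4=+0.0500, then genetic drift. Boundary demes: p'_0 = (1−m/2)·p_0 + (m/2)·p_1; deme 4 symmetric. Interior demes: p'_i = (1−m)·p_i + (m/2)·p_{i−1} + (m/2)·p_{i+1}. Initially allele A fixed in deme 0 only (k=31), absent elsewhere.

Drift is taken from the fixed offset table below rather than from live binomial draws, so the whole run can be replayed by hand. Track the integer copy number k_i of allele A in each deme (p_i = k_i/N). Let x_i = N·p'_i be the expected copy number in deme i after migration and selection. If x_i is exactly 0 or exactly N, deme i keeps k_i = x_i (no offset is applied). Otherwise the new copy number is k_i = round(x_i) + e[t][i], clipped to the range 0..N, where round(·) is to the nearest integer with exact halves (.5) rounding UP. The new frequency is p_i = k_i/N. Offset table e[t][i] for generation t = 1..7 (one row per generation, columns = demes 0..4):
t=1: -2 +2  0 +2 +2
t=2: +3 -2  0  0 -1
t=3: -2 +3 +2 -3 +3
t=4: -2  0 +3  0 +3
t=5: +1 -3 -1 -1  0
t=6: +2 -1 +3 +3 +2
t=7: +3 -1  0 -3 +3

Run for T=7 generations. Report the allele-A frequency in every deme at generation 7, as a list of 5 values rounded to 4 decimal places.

t=0: k=[31 0 0 0 0]
t=1: x=[26.3393 4.1615 0.0000 0.0000 0.0000] k=[24 6 0 0 0]
t=2: x=[20.9213 7.4023 0.8277 0.0000 0.0000] k=[24 5 1 0 0]
t=3: x=[20.7770 6.8371 1.3997 0.1424 0.0000] k=[19 10 3 0 0]
t=4: x=[17.1038 9.9484 3.5127 0.4272 0.0000] k=[15 10 7 0 0]
t=5: x=[13.6601 9.9484 6.3632 0.9966 0.0000] k=[15 7 5 0 0]
t=6: x=[13.2440 7.5584 4.5213 0.7120 0.0000] k=[15 7 8 4 0]
t=7: x=[13.2440 7.9685 7.2160 4.0608 0.5875] k=[16 7 7 1 4]

[0.5161, 0.2258, 0.2258, 0.0323, 0.1290]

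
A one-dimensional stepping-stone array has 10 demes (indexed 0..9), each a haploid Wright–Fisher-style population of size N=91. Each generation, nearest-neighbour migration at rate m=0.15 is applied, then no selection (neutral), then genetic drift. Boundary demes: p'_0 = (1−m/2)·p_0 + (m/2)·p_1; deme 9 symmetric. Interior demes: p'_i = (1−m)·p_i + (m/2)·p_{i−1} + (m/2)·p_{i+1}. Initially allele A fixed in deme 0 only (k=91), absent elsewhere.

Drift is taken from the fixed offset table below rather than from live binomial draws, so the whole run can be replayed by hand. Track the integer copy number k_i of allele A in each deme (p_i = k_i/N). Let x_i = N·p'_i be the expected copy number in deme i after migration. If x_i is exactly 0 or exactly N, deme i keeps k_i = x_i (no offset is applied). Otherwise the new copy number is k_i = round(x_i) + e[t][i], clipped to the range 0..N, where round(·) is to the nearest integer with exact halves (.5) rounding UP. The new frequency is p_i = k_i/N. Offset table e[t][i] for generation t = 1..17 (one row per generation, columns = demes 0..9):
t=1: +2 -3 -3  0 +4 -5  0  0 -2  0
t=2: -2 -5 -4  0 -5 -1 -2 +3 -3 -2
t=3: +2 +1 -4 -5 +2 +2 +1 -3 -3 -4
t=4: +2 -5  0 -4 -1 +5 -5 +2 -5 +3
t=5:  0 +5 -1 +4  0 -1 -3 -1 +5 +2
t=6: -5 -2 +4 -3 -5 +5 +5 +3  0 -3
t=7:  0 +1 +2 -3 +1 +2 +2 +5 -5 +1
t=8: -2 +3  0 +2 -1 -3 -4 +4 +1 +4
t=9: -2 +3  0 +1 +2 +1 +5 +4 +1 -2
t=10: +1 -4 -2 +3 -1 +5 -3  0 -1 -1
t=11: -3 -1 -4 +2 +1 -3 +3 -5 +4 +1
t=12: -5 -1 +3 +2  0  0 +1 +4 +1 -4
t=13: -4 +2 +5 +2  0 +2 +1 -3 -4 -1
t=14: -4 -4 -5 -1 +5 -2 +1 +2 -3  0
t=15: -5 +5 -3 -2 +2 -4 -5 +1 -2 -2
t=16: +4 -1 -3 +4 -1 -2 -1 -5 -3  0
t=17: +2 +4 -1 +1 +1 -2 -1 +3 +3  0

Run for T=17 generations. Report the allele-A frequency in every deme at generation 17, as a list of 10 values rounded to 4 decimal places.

[0.3077, 0.2967, 0.0989, 0.1429, 0.1099, 0.0000, 0.0000, 0.0000, 0.0000, 0.0000]

t=0: k=[91 0 0 0 0 0 0 0 0 0]
t=1: x=[84.1750 6.8250 0.0000 0.0000 0.0000 0.0000 0.0000 0.0000 0.0000 0.0000] k=[86 4 0 0 0 0 0 0 0 0]
t=2: x=[79.8500 9.8500 0.3000 0.0000 0.0000 0.0000 0.0000 0.0000 0.0000 0.0000] k=[78 5 0 0 0 0 0 0 0 0]
t=3: x=[72.5250 10.1000 0.3750 0.0000 0.0000 0.0000 0.0000 0.0000 0.0000 0.0000] k=[75 11 0 0 0 0 0 0 0 0]
t=4: x=[70.2000 14.9750 0.8250 0.0000 0.0000 0.0000 0.0000 0.0000 0.0000 0.0000] k=[72 10 1 0 0 0 0 0 0 0]
t=5: x=[67.3500 13.9750 1.6000 0.0750 0.0000 0.0000 0.0000 0.0000 0.0000 0.0000] k=[67 19 1 4 0 0 0 0 0 0]
t=6: x=[63.4000 21.2500 2.5750 3.4750 0.3000 0.0000 0.0000 0.0000 0.0000 0.0000] k=[58 19 7 0 0 0 0 0 0 0]
t=7: x=[55.0750 21.0250 7.3750 0.5250 0.0000 0.0000 0.0000 0.0000 0.0000 0.0000] k=[55 22 9 0 0 0 0 0 0 0]
t=8: x=[52.5250 23.5000 9.3000 0.6750 0.0000 0.0000 0.0000 0.0000 0.0000 0.0000] k=[51 27 9 3 0 0 0 0 0 0]
t=9: x=[49.2000 27.4500 9.9000 3.2250 0.2250 0.0000 0.0000 0.0000 0.0000 0.0000] k=[47 30 10 4 2 0 0 0 0 0]
t=10: x=[45.7250 29.7750 11.0500 4.3000 2.0000 0.1500 0.0000 0.0000 0.0000 0.0000] k=[47 26 9 7 1 5 0 0 0 0]
t=11: x=[45.4250 26.3000 10.1250 6.7000 1.7500 4.3250 0.3750 0.0000 0.0000 0.0000] k=[42 25 6 9 3 1 3 0 0 0]
t=12: x=[40.7250 24.8500 7.6500 8.3250 3.3000 1.3000 2.6250 0.2250 0.0000 0.0000] k=[36 24 11 10 3 1 4 4 0 0]
t=13: x=[35.1000 23.9250 11.9000 9.5500 3.3750 1.3750 3.7750 3.7000 0.3000 0.0000] k=[31 26 17 12 3 3 5 1 0 0]
t=14: x=[30.6250 25.7000 17.3000 11.7000 3.6750 3.1500 4.5500 1.2250 0.0750 0.0000] k=[27 22 12 11 9 1 6 3 0 0]
t=15: x=[26.6250 21.6250 12.6750 10.9250 8.5500 1.9750 5.4000 3.0000 0.2250 0.0000] k=[22 27 10 9 11 0 0 4 0 0]
t=16: x=[22.3750 25.3500 11.2000 9.2250 10.0250 0.8250 0.3000 3.4000 0.3000 0.0000] k=[26 24 8 13 9 0 0 0 0 0]
t=17: x=[25.8500 22.9500 9.5750 12.3250 8.6250 0.6750 0.0000 0.0000 0.0000 0.0000] k=[28 27 9 13 10 0 0 0 0 0]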